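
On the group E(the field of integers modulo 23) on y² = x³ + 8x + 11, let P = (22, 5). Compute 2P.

(20, 11)

tangent at (22, 5): λ = (3·22² + 8)/(2·5) ≡ 11/10. 10⁻¹ ≡ 7 (mod 23), so λ ≡ 11·7 ≡ 8.
  x = λ² - 22 - 22 = 64 - 44 ≡ 20; y = λ·(22 - 20) - 5 ≡ 11. → (20, 11)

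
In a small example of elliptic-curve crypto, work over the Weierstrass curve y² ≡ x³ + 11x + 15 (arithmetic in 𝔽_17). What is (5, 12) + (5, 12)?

tangent at (5, 12): λ = (3·5² + 11)/(2·12) ≡ 1/7. 7⁻¹ ≡ 5 (mod 17), so λ ≡ 1·5 ≡ 5.
  x = λ² - 5 - 5 = 25 - 10 ≡ 15; y = λ·(5 - 15) - 12 ≡ 6. → (15, 6)

(15, 6)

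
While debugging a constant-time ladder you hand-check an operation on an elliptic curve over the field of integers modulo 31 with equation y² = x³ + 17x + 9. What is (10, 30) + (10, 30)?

tangent at (10, 30): λ = (3·10² + 17)/(2·30) ≡ 7/29. 29⁻¹ ≡ 15 (mod 31) since 29·15 = 435 ≡ 1, so λ ≡ 7·15 ≡ 12.
  x = λ² - 10 - 10 = 144 - 20 ≡ 0; y = λ·(10 - 0) - 30 ≡ 28. → (0, 28)

(0, 28)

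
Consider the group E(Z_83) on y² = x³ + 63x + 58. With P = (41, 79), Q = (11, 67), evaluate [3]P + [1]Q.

First 3P:
Repeated addition: build up to 3P.
2P: tangent at (41, 79): λ = (3·41² + 63)/(2·79) ≡ 43/75. 75⁻¹ ≡ 31 (mod 83), so λ ≡ 43·31 ≡ 5.
  x = λ² - 41 - 41 = 25 - 82 ≡ 26; y = λ·(41 - 26) - 79 ≡ 79. → (26, 79)
3P: (26, 79) + (41, 79). λ = (79 - 79)/(41 - 26) ≡ 0/15 mod 83. 15⁻¹ ≡ 72 (mod 83), so λ ≡ 0.
  x = λ² - 26 - 41 = 0 - 67 ≡ 16; y = λ·(26 - 16) - 79 ≡ 4. → (16, 4)
3P = (16, 4).
Finally 3P + Q:
(16, 4) + (11, 67). λ = (67 - 4)/(11 - 16) ≡ 63/78 mod 83. 78⁻¹ ≡ 33 (mod 83), so λ ≡ 4.
  x = λ² - 16 - 11 = 16 - 27 ≡ 72; y = λ·(16 - 72) - 4 ≡ 21. → (72, 21)

(72, 21)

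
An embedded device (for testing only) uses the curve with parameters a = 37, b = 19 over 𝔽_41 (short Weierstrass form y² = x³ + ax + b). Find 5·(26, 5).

(29, 26)

Write P = (26, 5).
Double-and-add on 5 = (101)₂. Start with P = (26, 5) for the leading 1-bit.
double: tangent at (26, 5): λ = (3·26² + 37)/(2·5) ≡ 15/10. 10⁻¹ ≡ 37 (mod 41) since 10·37 = 370 ≡ 1, so λ ≡ 15·37 ≡ 22.
  x = λ² - 26 - 26 = 484 - 52 ≡ 22; y = λ·(26 - 22) - 5 ≡ 1. → (22, 1)
double: tangent at (22, 1): λ = (3·22² + 37)/(2·1) ≡ 13/2. 2⁻¹ ≡ 21 (mod 41), so λ ≡ 13·21 ≡ 27.
  x = λ² - 22 - 22 = 729 - 44 ≡ 29; y = λ·(22 - 29) - 1 ≡ 15. → (29, 15)
add P: (29, 15) + (26, 5). λ = (5 - 15)/(26 - 29) ≡ 31/38 mod 41. 38⁻¹ ≡ 27 (mod 41) since 38·27 = 1026 ≡ 1, so λ ≡ 17.
  x = λ² - 29 - 26 = 289 - 55 ≡ 29; y = λ·(29 - 29) - 15 ≡ 26. → (29, 26)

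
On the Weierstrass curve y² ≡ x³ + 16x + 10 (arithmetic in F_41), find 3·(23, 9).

(37, 13)

Write G = (23, 9).
Repeated addition: build up to 3G.
2G: tangent at (23, 9): λ = (3·23² + 16)/(2·9) ≡ 4/18. 18⁻¹ ≡ 16 (mod 41) since 18·16 = 288 ≡ 1, so λ ≡ 4·16 ≡ 23.
  x = λ² - 23 - 23 = 529 - 46 ≡ 32; y = λ·(23 - 32) - 9 ≡ 30. → (32, 30)
3G: (32, 30) + (23, 9). λ = (9 - 30)/(23 - 32) ≡ 20/32 mod 41. 32⁻¹ ≡ 9 (mod 41) since 32·9 = 288 ≡ 1, so λ ≡ 16.
  x = λ² - 32 - 23 = 256 - 55 ≡ 37; y = λ·(32 - 37) - 30 ≡ 13. → (37, 13)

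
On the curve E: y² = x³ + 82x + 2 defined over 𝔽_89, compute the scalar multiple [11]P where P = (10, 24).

Double-and-add on 11 = (1011)₂. Start with P = (10, 24) for the leading 1-bit.
double: tangent at (10, 24): λ = (3·10² + 82)/(2·24) ≡ 26/48. 48⁻¹ ≡ 13 (mod 89) since 48·13 = 624 ≡ 1, so λ ≡ 26·13 ≡ 71.
  x = λ² - 10 - 10 = 5041 - 20 ≡ 37; y = λ·(10 - 37) - 24 ≡ 17. → (37, 17)
double: tangent at (37, 17): λ = (3·37² + 82)/(2·17) ≡ 6/34. 34⁻¹ ≡ 55 (mod 89) since 34·55 = 1870 ≡ 1, so λ ≡ 6·55 ≡ 63.
  x = λ² - 37 - 37 = 3969 - 74 ≡ 68; y = λ·(37 - 68) - 17 ≡ 77. → (68, 77)
add P: (68, 77) + (10, 24). λ = (24 - 77)/(10 - 68) ≡ 36/31 mod 89. 31⁻¹ ≡ 23 (mod 89) since 31·23 = 713 ≡ 1, so λ ≡ 27.
  x = λ² - 68 - 10 = 729 - 78 ≡ 28; y = λ·(68 - 28) - 77 ≡ 24. → (28, 24)
double: tangent at (28, 24): λ = (3·28² + 82)/(2·24) ≡ 31/48. 48⁻¹ ≡ 13 (mod 89), so λ ≡ 31·13 ≡ 47.
  x = λ² - 28 - 28 = 2209 - 56 ≡ 17; y = λ·(28 - 17) - 24 ≡ 48. → (17, 48)
add P: (17, 48) + (10, 24). λ = (24 - 48)/(10 - 17) ≡ 65/82 mod 89. 82⁻¹ ≡ 38 (mod 89), so λ ≡ 67.
  x = λ² - 17 - 10 = 4489 - 27 ≡ 12; y = λ·(17 - 12) - 48 ≡ 20. → (12, 20)

(12, 20)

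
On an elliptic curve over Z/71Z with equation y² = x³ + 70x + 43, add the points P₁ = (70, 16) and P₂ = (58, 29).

(63, 6)

(70, 16) + (58, 29). λ = (29 - 16)/(58 - 70) ≡ 13/59 mod 71. 59⁻¹ ≡ 65 (mod 71) since 59·65 = 3835 ≡ 1, so λ ≡ 64.
  x = λ² - 70 - 58 = 4096 - 128 ≡ 63; y = λ·(70 - 63) - 16 ≡ 6. → (63, 6)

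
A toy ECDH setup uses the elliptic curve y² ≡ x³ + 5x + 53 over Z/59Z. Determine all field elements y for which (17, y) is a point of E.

x³ + 5x + 53 = 5051 ≡ 36 (mod 59).
Square roots of 36 mod 59: 6 and 53 (since 6² = 36 ≡ 36).

6, 53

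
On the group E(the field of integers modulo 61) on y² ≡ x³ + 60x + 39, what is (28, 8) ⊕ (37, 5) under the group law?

(28, 8) + (37, 5). λ = (5 - 8)/(37 - 28) ≡ 58/9 mod 61. 9⁻¹ ≡ 34 (mod 61), so λ ≡ 20.
  x = λ² - 28 - 37 = 400 - 65 ≡ 30; y = λ·(28 - 30) - 8 ≡ 13. → (30, 13)

(30, 13)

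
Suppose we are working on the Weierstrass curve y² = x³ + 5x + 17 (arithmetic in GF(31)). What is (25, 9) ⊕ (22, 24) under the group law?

(9, 4)

(25, 9) + (22, 24). λ = (24 - 9)/(22 - 25) ≡ 15/28 mod 31. 28⁻¹ ≡ 10 (mod 31), so λ ≡ 26.
  x = λ² - 25 - 22 = 676 - 47 ≡ 9; y = λ·(25 - 9) - 9 ≡ 4. → (9, 4)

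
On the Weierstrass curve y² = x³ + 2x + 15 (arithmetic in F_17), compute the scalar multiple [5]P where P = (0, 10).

(7, 7)

Repeated addition: build up to 5P.
2P: tangent at (0, 10): λ = (3·0² + 2)/(2·10) ≡ 2/3. 3⁻¹ ≡ 6 (mod 17), so λ ≡ 2·6 ≡ 12.
  x = λ² - 0 - 0 = 144 - 0 ≡ 8; y = λ·(0 - 8) - 10 ≡ 13. → (8, 13)
3P: (8, 13) + (0, 10). λ = (10 - 13)/(0 - 8) ≡ 14/9 mod 17. 9⁻¹ ≡ 2 (mod 17), so λ ≡ 11.
  x = λ² - 8 - 0 = 121 - 8 ≡ 11; y = λ·(8 - 11) - 13 ≡ 5. → (11, 5)
4P: (11, 5) + (0, 10). λ = (10 - 5)/(0 - 11) ≡ 5/6 mod 17. 6⁻¹ ≡ 3 (mod 17) since 6·3 = 18 ≡ 1, so λ ≡ 15.
  x = λ² - 11 - 0 = 225 - 11 ≡ 10; y = λ·(11 - 10) - 5 ≡ 10. → (10, 10)
5P: (10, 10) + (0, 10). λ = (10 - 10)/(0 - 10) ≡ 0/7 mod 17. 7⁻¹ ≡ 5 (mod 17), so λ ≡ 0.
  x = λ² - 10 - 0 = 0 - 10 ≡ 7; y = λ·(10 - 7) - 10 ≡ 7. → (7, 7)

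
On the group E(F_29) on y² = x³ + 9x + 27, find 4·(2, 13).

(21, 9)

Write Q = (2, 13).
Double-and-add on 4 = (100)₂. Start with Q = (2, 13) for the leading 1-bit.
double: tangent at (2, 13): λ = (3·2² + 9)/(2·13) ≡ 21/26. 26⁻¹ ≡ 19 (mod 29) since 26·19 = 494 ≡ 1, so λ ≡ 21·19 ≡ 22.
  x = λ² - 2 - 2 = 484 - 4 ≡ 16; y = λ·(2 - 16) - 13 ≡ 27. → (16, 27)
double: tangent at (16, 27): λ = (3·16² + 9)/(2·27) ≡ 23/25. 25⁻¹ ≡ 7 (mod 29), so λ ≡ 23·7 ≡ 16.
  x = λ² - 16 - 16 = 256 - 32 ≡ 21; y = λ·(16 - 21) - 27 ≡ 9. → (21, 9)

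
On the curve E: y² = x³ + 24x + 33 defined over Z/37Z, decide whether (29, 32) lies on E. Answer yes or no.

no

y² = 32² ≡ 25; x³ + 24x + 33 = 25118 ≡ 32 (mod 37). 25 ≠ 32.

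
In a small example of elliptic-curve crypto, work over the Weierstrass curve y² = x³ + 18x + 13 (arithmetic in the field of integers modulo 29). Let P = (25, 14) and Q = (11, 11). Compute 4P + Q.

(3, 6)

First 4P:
Repeated addition: build up to 4P.
2P: tangent at (25, 14): λ = (3·25² + 18)/(2·14) ≡ 8/28. 28⁻¹ ≡ 28 (mod 29), so λ ≡ 8·28 ≡ 21.
  x = λ² - 25 - 25 = 441 - 50 ≡ 14; y = λ·(25 - 14) - 14 ≡ 14. → (14, 14)
3P: (14, 14) + (25, 14). λ = (14 - 14)/(25 - 14) ≡ 0/11 mod 29. 11⁻¹ ≡ 8 (mod 29) since 11·8 = 88 ≡ 1, so λ ≡ 0.
  x = λ² - 14 - 25 = 0 - 39 ≡ 19; y = λ·(14 - 19) - 14 ≡ 15. → (19, 15)
4P: (19, 15) + (25, 14). λ = (14 - 15)/(25 - 19) ≡ 28/6 mod 29. 6⁻¹ ≡ 5 (mod 29) since 6·5 = 30 ≡ 1, so λ ≡ 24.
  x = λ² - 19 - 25 = 576 - 44 ≡ 10; y = λ·(19 - 10) - 15 ≡ 27. → (10, 27)
4P = (10, 27).
Finally 4P + Q:
(10, 27) + (11, 11). λ = (11 - 27)/(11 - 10) ≡ 13/1 mod 29. 1⁻¹ ≡ 1 (mod 29), so λ ≡ 13.
  x = λ² - 10 - 11 = 169 - 21 ≡ 3; y = λ·(10 - 3) - 27 ≡ 6. → (3, 6)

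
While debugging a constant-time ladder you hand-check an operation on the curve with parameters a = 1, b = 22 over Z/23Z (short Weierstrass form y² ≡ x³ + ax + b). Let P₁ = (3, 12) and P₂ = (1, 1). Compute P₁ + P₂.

(3, 12) + (1, 1). λ = (1 - 12)/(1 - 3) ≡ 12/21 mod 23. 21⁻¹ ≡ 11 (mod 23) since 21·11 = 231 ≡ 1, so λ ≡ 17.
  x = λ² - 3 - 1 = 289 - 4 ≡ 9; y = λ·(3 - 9) - 12 ≡ 1. → (9, 1)

(9, 1)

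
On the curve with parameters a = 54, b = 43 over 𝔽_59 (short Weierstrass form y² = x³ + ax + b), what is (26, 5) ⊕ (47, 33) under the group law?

(14, 11)

(26, 5) + (47, 33). λ = (33 - 5)/(47 - 26) ≡ 28/21 mod 59. 21⁻¹ ≡ 45 (mod 59), so λ ≡ 21.
  x = λ² - 26 - 47 = 441 - 73 ≡ 14; y = λ·(26 - 14) - 5 ≡ 11. → (14, 11)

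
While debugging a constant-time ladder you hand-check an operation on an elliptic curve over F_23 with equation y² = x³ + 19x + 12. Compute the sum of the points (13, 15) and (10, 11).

(13, 15) + (10, 11). λ = (11 - 15)/(10 - 13) ≡ 19/20 mod 23. 20⁻¹ ≡ 15 (mod 23) since 20·15 = 300 ≡ 1, so λ ≡ 9.
  x = λ² - 13 - 10 = 81 - 23 ≡ 12; y = λ·(13 - 12) - 15 ≡ 17. → (12, 17)

(12, 17)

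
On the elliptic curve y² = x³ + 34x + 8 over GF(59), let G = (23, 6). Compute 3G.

(28, 16)

Repeated addition: build up to 3G.
2G: tangent at (23, 6): λ = (3·23² + 34)/(2·6) ≡ 28/12. 12⁻¹ ≡ 5 (mod 59), so λ ≡ 28·5 ≡ 22.
  x = λ² - 23 - 23 = 484 - 46 ≡ 25; y = λ·(23 - 25) - 6 ≡ 9. → (25, 9)
3G: (25, 9) + (23, 6). λ = (6 - 9)/(23 - 25) ≡ 56/57 mod 59. 57⁻¹ ≡ 29 (mod 59) since 57·29 = 1653 ≡ 1, so λ ≡ 31.
  x = λ² - 25 - 23 = 961 - 48 ≡ 28; y = λ·(25 - 28) - 9 ≡ 16. → (28, 16)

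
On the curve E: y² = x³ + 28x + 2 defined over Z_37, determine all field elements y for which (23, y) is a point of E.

x³ + 28x + 2 = 12813 ≡ 11 (mod 37).
Square roots of 11 mod 37: 14 and 23 (since 14² = 196 ≡ 11).

14, 23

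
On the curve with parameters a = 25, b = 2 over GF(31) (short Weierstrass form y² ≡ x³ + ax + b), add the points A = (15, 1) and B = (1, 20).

(17, 15)

(15, 1) + (1, 20). λ = (20 - 1)/(1 - 15) ≡ 19/17 mod 31. 17⁻¹ ≡ 11 (mod 31) since 17·11 = 187 ≡ 1, so λ ≡ 23.
  x = λ² - 15 - 1 = 529 - 16 ≡ 17; y = λ·(15 - 17) - 1 ≡ 15. → (17, 15)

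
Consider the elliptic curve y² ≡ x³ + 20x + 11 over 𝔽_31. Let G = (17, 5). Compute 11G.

Double-and-add on 11 = (1011)₂. Start with G = (17, 5) for the leading 1-bit.
double: tangent at (17, 5): λ = (3·17² + 20)/(2·5) ≡ 19/10. 10⁻¹ ≡ 28 (mod 31), so λ ≡ 19·28 ≡ 5.
  x = λ² - 17 - 17 = 25 - 34 ≡ 22; y = λ·(17 - 22) - 5 ≡ 1. → (22, 1)
double: tangent at (22, 1): λ = (3·22² + 20)/(2·1) ≡ 15/2. 2⁻¹ ≡ 16 (mod 31) since 2·16 = 32 ≡ 1, so λ ≡ 15·16 ≡ 23.
  x = λ² - 22 - 22 = 529 - 44 ≡ 20; y = λ·(22 - 20) - 1 ≡ 14. → (20, 14)
add G: (20, 14) + (17, 5). λ = (5 - 14)/(17 - 20) ≡ 22/28 mod 31. 28⁻¹ ≡ 10 (mod 31) since 28·10 = 280 ≡ 1, so λ ≡ 3.
  x = λ² - 20 - 17 = 9 - 37 ≡ 3; y = λ·(20 - 3) - 14 ≡ 6. → (3, 6)
double: tangent at (3, 6): λ = (3·3² + 20)/(2·6) ≡ 16/12. 12⁻¹ ≡ 13 (mod 31) since 12·13 = 156 ≡ 1, so λ ≡ 16·13 ≡ 22.
  x = λ² - 3 - 3 = 484 - 6 ≡ 13; y = λ·(3 - 13) - 6 ≡ 22. → (13, 22)
add G: (13, 22) + (17, 5). λ = (5 - 22)/(17 - 13) ≡ 14/4 mod 31. 4⁻¹ ≡ 8 (mod 31), so λ ≡ 19.
  x = λ² - 13 - 17 = 361 - 30 ≡ 21; y = λ·(13 - 21) - 22 ≡ 12. → (21, 12)

(21, 12)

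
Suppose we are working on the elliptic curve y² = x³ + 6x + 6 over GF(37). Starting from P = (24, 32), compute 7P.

(2, 10)

Repeated addition: build up to 7P.
2P: tangent at (24, 32): λ = (3·24² + 6)/(2·32) ≡ 32/27. 27⁻¹ ≡ 11 (mod 37), so λ ≡ 32·11 ≡ 19.
  x = λ² - 24 - 24 = 361 - 48 ≡ 17; y = λ·(24 - 17) - 32 ≡ 27. → (17, 27)
3P: (17, 27) + (24, 32). λ = (32 - 27)/(24 - 17) ≡ 5/7 mod 37. 7⁻¹ ≡ 16 (mod 37), so λ ≡ 6.
  x = λ² - 17 - 24 = 36 - 41 ≡ 32; y = λ·(17 - 32) - 27 ≡ 31. → (32, 31)
4P: (32, 31) + (24, 32). λ = (32 - 31)/(24 - 32) ≡ 1/29 mod 37. 29⁻¹ ≡ 23 (mod 37) since 29·23 = 667 ≡ 1, so λ ≡ 23.
  x = λ² - 32 - 24 = 529 - 56 ≡ 29; y = λ·(32 - 29) - 31 ≡ 1. → (29, 1)
5P: (29, 1) + (24, 32). λ = (32 - 1)/(24 - 29) ≡ 31/32 mod 37. 32⁻¹ ≡ 22 (mod 37), so λ ≡ 16.
  x = λ² - 29 - 24 = 256 - 53 ≡ 18; y = λ·(29 - 18) - 1 ≡ 27. → (18, 27)
6P: (18, 27) + (24, 32). λ = (32 - 27)/(24 - 18) ≡ 5/6 mod 37. 6⁻¹ ≡ 31 (mod 37), so λ ≡ 7.
  x = λ² - 18 - 24 = 49 - 42 ≡ 7; y = λ·(18 - 7) - 27 ≡ 13. → (7, 13)
7P: (7, 13) + (24, 32). λ = (32 - 13)/(24 - 7) ≡ 19/17 mod 37. 17⁻¹ ≡ 24 (mod 37) since 17·24 = 408 ≡ 1, so λ ≡ 12.
  x = λ² - 7 - 24 = 144 - 31 ≡ 2; y = λ·(7 - 2) - 13 ≡ 10. → (2, 10)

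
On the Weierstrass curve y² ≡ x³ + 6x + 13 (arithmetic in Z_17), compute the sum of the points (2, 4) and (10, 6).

(2, 4) + (10, 6). λ = (6 - 4)/(10 - 2) ≡ 2/8 mod 17. 8⁻¹ ≡ 15 (mod 17), so λ ≡ 13.
  x = λ² - 2 - 10 = 169 - 12 ≡ 4; y = λ·(2 - 4) - 4 ≡ 4. → (4, 4)

(4, 4)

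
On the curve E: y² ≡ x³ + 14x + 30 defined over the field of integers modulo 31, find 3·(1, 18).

Write Q = (1, 18).
Repeated addition: build up to 3Q.
2Q: tangent at (1, 18): λ = (3·1² + 14)/(2·18) ≡ 17/5. 5⁻¹ ≡ 25 (mod 31), so λ ≡ 17·25 ≡ 22.
  x = λ² - 1 - 1 = 484 - 2 ≡ 17; y = λ·(1 - 17) - 18 ≡ 2. → (17, 2)
3Q: (17, 2) + (1, 18). λ = (18 - 2)/(1 - 17) ≡ 16/15 mod 31. 15⁻¹ ≡ 29 (mod 31), so λ ≡ 30.
  x = λ² - 17 - 1 = 900 - 18 ≡ 14; y = λ·(17 - 14) - 2 ≡ 26. → (14, 26)

(14, 26)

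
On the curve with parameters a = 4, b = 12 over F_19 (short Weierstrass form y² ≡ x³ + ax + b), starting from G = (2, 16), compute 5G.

(4, 4)

Double-and-add on 5 = (101)₂. Start with G = (2, 16) for the leading 1-bit.
double: tangent at (2, 16): λ = (3·2² + 4)/(2·16) ≡ 16/13. 13⁻¹ ≡ 3 (mod 19), so λ ≡ 16·3 ≡ 10.
  x = λ² - 2 - 2 = 100 - 4 ≡ 1; y = λ·(2 - 1) - 16 ≡ 13. → (1, 13)
double: tangent at (1, 13): λ = (3·1² + 4)/(2·13) ≡ 7/7. 7⁻¹ ≡ 11 (mod 19), so λ ≡ 7·11 ≡ 1.
  x = λ² - 1 - 1 = 1 - 2 ≡ 18; y = λ·(1 - 18) - 13 ≡ 8. → (18, 8)
add G: (18, 8) + (2, 16). λ = (16 - 8)/(2 - 18) ≡ 8/3 mod 19. 3⁻¹ ≡ 13 (mod 19) since 3·13 = 39 ≡ 1, so λ ≡ 9.
  x = λ² - 18 - 2 = 81 - 20 ≡ 4; y = λ·(18 - 4) - 8 ≡ 4. → (4, 4)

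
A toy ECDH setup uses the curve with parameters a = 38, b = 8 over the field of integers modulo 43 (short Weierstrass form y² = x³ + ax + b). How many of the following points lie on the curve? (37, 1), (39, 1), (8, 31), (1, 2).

(37, 1): 1² ≡ 1, rhs ≡ 37 → off.
(39, 1): 1² ≡ 1, rhs ≡ 7 → off.
(8, 31): 31² ≡ 15, rhs ≡ 7 → off.
(1, 2): 2² ≡ 4, rhs ≡ 4 → on.

1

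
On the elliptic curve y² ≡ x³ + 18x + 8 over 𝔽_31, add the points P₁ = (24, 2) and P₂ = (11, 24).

(24, 2) + (11, 24). λ = (24 - 2)/(11 - 24) ≡ 22/18 mod 31. 18⁻¹ ≡ 19 (mod 31) since 18·19 = 342 ≡ 1, so λ ≡ 15.
  x = λ² - 24 - 11 = 225 - 35 ≡ 4; y = λ·(24 - 4) - 2 ≡ 19. → (4, 19)

(4, 19)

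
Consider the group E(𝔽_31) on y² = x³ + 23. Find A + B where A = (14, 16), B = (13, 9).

(14, 16) + (13, 9). λ = (9 - 16)/(13 - 14) ≡ 24/30 mod 31. 30⁻¹ ≡ 30 (mod 31) since 30·30 = 900 ≡ 1, so λ ≡ 7.
  x = λ² - 14 - 13 = 49 - 27 ≡ 22; y = λ·(14 - 22) - 16 ≡ 21. → (22, 21)

(22, 21)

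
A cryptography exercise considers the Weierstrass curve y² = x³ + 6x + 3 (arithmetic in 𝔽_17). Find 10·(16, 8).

(15, 0)

Write G = (16, 8).
Double-and-add on 10 = (1010)₂. Start with G = (16, 8) for the leading 1-bit.
double: tangent at (16, 8): λ = (3·16² + 6)/(2·8) ≡ 9/16. 16⁻¹ ≡ 16 (mod 17), so λ ≡ 9·16 ≡ 8.
  x = λ² - 16 - 16 = 64 - 32 ≡ 15; y = λ·(16 - 15) - 8 ≡ 0. → (15, 0)
double: (15, 0) + (15, 0): same x and y₁ ≡ -y₂, so the sum is O.
add G: O + (16, 8) = (16, 8) (identity).
double: tangent at (16, 8): λ = (3·16² + 6)/(2·8) ≡ 9/16. 16⁻¹ ≡ 16 (mod 17) since 16·16 = 256 ≡ 1, so λ ≡ 9·16 ≡ 8.
  x = λ² - 16 - 16 = 64 - 32 ≡ 15; y = λ·(16 - 15) - 8 ≡ 0. → (15, 0)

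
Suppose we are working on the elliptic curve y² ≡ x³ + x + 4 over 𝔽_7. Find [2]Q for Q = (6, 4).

(4, 4)

tangent at (6, 4): λ = (3·6² + 1)/(2·4) ≡ 4/1. 1⁻¹ ≡ 1 (mod 7), so λ ≡ 4·1 ≡ 4.
  x = λ² - 6 - 6 = 16 - 12 ≡ 4; y = λ·(6 - 4) - 4 ≡ 4. → (4, 4)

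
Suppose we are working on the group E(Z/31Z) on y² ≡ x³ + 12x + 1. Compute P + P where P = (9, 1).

tangent at (9, 1): λ = (3·9² + 12)/(2·1) ≡ 7/2. 2⁻¹ ≡ 16 (mod 31), so λ ≡ 7·16 ≡ 19.
  x = λ² - 9 - 9 = 361 - 18 ≡ 2; y = λ·(9 - 2) - 1 ≡ 8. → (2, 8)

(2, 8)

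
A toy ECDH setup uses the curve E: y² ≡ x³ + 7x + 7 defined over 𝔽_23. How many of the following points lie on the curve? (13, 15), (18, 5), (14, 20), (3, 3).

2

(13, 15): 15² ≡ 18, rhs ≡ 18 → on.
(18, 5): 5² ≡ 2, rhs ≡ 8 → off.
(14, 20): 20² ≡ 9, rhs ≡ 20 → off.
(3, 3): 3² ≡ 9, rhs ≡ 9 → on.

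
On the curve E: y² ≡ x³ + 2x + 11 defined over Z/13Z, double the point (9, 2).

tangent at (9, 2): λ = (3·9² + 2)/(2·2) ≡ 11/4. 4⁻¹ ≡ 10 (mod 13), so λ ≡ 11·10 ≡ 6.
  x = λ² - 9 - 9 = 36 - 18 ≡ 5; y = λ·(9 - 5) - 2 ≡ 9. → (5, 9)

(5, 9)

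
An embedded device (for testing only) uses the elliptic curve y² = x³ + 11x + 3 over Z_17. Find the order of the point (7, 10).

2P: tangent at (7, 10): λ = (3·7² + 11)/(2·10) ≡ 5/3. 3⁻¹ ≡ 6 (mod 17) since 3·6 = 18 ≡ 1, so λ ≡ 5·6 ≡ 13.
  x = λ² - 7 - 7 = 169 - 14 ≡ 2; y = λ·(7 - 2) - 10 ≡ 4. → (2, 4)
3P: (2, 4) + (7, 10). λ = (10 - 4)/(7 - 2) ≡ 6/5 mod 17. 5⁻¹ ≡ 7 (mod 17) since 5·7 = 35 ≡ 1, so λ ≡ 8.
  x = λ² - 2 - 7 = 64 - 9 ≡ 4; y = λ·(2 - 4) - 4 ≡ 14. → (4, 14)
4P: (4, 14) + (7, 10). λ = (10 - 14)/(7 - 4) ≡ 13/3 mod 17. 3⁻¹ ≡ 6 (mod 17) since 3·6 = 18 ≡ 1, so λ ≡ 10.
  x = λ² - 4 - 7 = 100 - 11 ≡ 4; y = λ·(4 - 4) - 14 ≡ 3. → (4, 3)
5P: (4, 3) + (7, 10). λ = (10 - 3)/(7 - 4) ≡ 7/3 mod 17. 3⁻¹ ≡ 6 (mod 17) since 3·6 = 18 ≡ 1, so λ ≡ 8.
  x = λ² - 4 - 7 = 64 - 11 ≡ 2; y = λ·(4 - 2) - 3 ≡ 13. → (2, 13)
6P: (2, 13) + (7, 10). λ = (10 - 13)/(7 - 2) ≡ 14/5 mod 17. 5⁻¹ ≡ 7 (mod 17) since 5·7 = 35 ≡ 1, so λ ≡ 13.
  x = λ² - 2 - 7 = 169 - 9 ≡ 7; y = λ·(2 - 7) - 13 ≡ 7. → (7, 7)
7P: (7, 7) + (7, 10): same x and y₁ ≡ -y₂, so the sum is O.
7P = O, so the order is 7.

7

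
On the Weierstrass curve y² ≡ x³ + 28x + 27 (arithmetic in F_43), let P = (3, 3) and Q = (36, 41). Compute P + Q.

(3, 3) + (36, 41). λ = (41 - 3)/(36 - 3) ≡ 38/33 mod 43. 33⁻¹ ≡ 30 (mod 43) since 33·30 = 990 ≡ 1, so λ ≡ 22.
  x = λ² - 3 - 36 = 484 - 39 ≡ 15; y = λ·(3 - 15) - 3 ≡ 34. → (15, 34)

(15, 34)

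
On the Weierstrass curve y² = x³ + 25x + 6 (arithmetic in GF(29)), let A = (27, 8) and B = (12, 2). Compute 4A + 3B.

First 4A:
Double-and-add on 4 = (100)₂. Start with A = (27, 8) for the leading 1-bit.
double: tangent at (27, 8): λ = (3·27² + 25)/(2·8) ≡ 8/16. 16⁻¹ ≡ 20 (mod 29), so λ ≡ 8·20 ≡ 15.
  x = λ² - 27 - 27 = 225 - 54 ≡ 26; y = λ·(27 - 26) - 8 ≡ 7. → (26, 7)
double: tangent at (26, 7): λ = (3·26² + 25)/(2·7) ≡ 23/14. 14⁻¹ ≡ 27 (mod 29), so λ ≡ 23·27 ≡ 12.
  x = λ² - 26 - 26 = 144 - 52 ≡ 5; y = λ·(26 - 5) - 7 ≡ 13. → (5, 13)
4A = (5, 13).
Next 3B:
Repeated addition: build up to 3B.
2B: tangent at (12, 2): λ = (3·12² + 25)/(2·2) ≡ 22/4. 4⁻¹ ≡ 22 (mod 29) since 4·22 = 88 ≡ 1, so λ ≡ 22·22 ≡ 20.
  x = λ² - 12 - 12 = 400 - 24 ≡ 28; y = λ·(12 - 28) - 2 ≡ 26. → (28, 26)
3B: (28, 26) + (12, 2). λ = (2 - 26)/(12 - 28) ≡ 5/13 mod 29. 13⁻¹ ≡ 9 (mod 29) since 13·9 = 117 ≡ 1, so λ ≡ 16.
  x = λ² - 28 - 12 = 256 - 40 ≡ 13; y = λ·(28 - 13) - 26 ≡ 11. → (13, 11)
3B = (13, 11).
Finally 4A + 3B:
(5, 13) + (13, 11). λ = (11 - 13)/(13 - 5) ≡ 27/8 mod 29. 8⁻¹ ≡ 11 (mod 29) since 8·11 = 88 ≡ 1, so λ ≡ 7.
  x = λ² - 5 - 13 = 49 - 18 ≡ 2; y = λ·(5 - 2) - 13 ≡ 8. → (2, 8)

(2, 8)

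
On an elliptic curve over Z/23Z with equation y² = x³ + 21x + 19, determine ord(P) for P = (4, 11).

2P: tangent at (4, 11): λ = (3·4² + 21)/(2·11) ≡ 0/22. 22⁻¹ ≡ 22 (mod 23) since 22·22 = 484 ≡ 1, so λ ≡ 0·22 ≡ 0.
  x = λ² - 4 - 4 = 0 - 8 ≡ 15; y = λ·(4 - 15) - 11 ≡ 12. → (15, 12)
3P: (15, 12) + (4, 11). λ = (11 - 12)/(4 - 15) ≡ 22/12 mod 23. 12⁻¹ ≡ 2 (mod 23), so λ ≡ 21.
  x = λ² - 15 - 4 = 441 - 19 ≡ 8; y = λ·(15 - 8) - 12 ≡ 20. → (8, 20)
4P: (8, 20) + (4, 11). λ = (11 - 20)/(4 - 8) ≡ 14/19 mod 23. 19⁻¹ ≡ 17 (mod 23) since 19·17 = 323 ≡ 1, so λ ≡ 8.
  x = λ² - 8 - 4 = 64 - 12 ≡ 6; y = λ·(8 - 6) - 20 ≡ 19. → (6, 19)
5P: (6, 19) + (4, 11). λ = (11 - 19)/(4 - 6) ≡ 15/21 mod 23. 21⁻¹ ≡ 11 (mod 23) since 21·11 = 231 ≡ 1, so λ ≡ 4.
  x = λ² - 6 - 4 = 16 - 10 ≡ 6; y = λ·(6 - 6) - 19 ≡ 4. → (6, 4)
6P: (6, 4) + (4, 11). λ = (11 - 4)/(4 - 6) ≡ 7/21 mod 23. 21⁻¹ ≡ 11 (mod 23) since 21·11 = 231 ≡ 1, so λ ≡ 8.
  x = λ² - 6 - 4 = 64 - 10 ≡ 8; y = λ·(6 - 8) - 4 ≡ 3. → (8, 3)
7P: (8, 3) + (4, 11). λ = (11 - 3)/(4 - 8) ≡ 8/19 mod 23. 19⁻¹ ≡ 17 (mod 23) since 19·17 = 323 ≡ 1, so λ ≡ 21.
  x = λ² - 8 - 4 = 441 - 12 ≡ 15; y = λ·(8 - 15) - 3 ≡ 11. → (15, 11)
8P: (15, 11) + (4, 11). λ = (11 - 11)/(4 - 15) ≡ 0/12 mod 23. 12⁻¹ ≡ 2 (mod 23) since 12·2 = 24 ≡ 1, so λ ≡ 0.
  x = λ² - 15 - 4 = 0 - 19 ≡ 4; y = λ·(15 - 4) - 11 ≡ 12. → (4, 12)
9P: (4, 12) + (4, 11): same x and y₁ ≡ -y₂, so the sum is O.
9P = O, so the order is 9.

9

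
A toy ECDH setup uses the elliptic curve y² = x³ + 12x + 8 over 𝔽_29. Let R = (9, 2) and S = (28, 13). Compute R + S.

(8, 23)

(9, 2) + (28, 13). λ = (13 - 2)/(28 - 9) ≡ 11/19 mod 29. 19⁻¹ ≡ 26 (mod 29) since 19·26 = 494 ≡ 1, so λ ≡ 25.
  x = λ² - 9 - 28 = 625 - 37 ≡ 8; y = λ·(9 - 8) - 2 ≡ 23. → (8, 23)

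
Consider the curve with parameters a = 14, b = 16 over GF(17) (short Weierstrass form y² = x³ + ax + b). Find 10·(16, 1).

Write P = (16, 1).
Double-and-add on 10 = (1010)₂. Start with P = (16, 1) for the leading 1-bit.
double: tangent at (16, 1): λ = (3·16² + 14)/(2·1) ≡ 0/2. 2⁻¹ ≡ 9 (mod 17), so λ ≡ 0·9 ≡ 0.
  x = λ² - 16 - 16 = 0 - 32 ≡ 2; y = λ·(16 - 2) - 1 ≡ 16. → (2, 16)
double: tangent at (2, 16): λ = (3·2² + 14)/(2·16) ≡ 9/15. 15⁻¹ ≡ 8 (mod 17), so λ ≡ 9·8 ≡ 4.
  x = λ² - 2 - 2 = 16 - 4 ≡ 12; y = λ·(2 - 12) - 16 ≡ 12. → (12, 12)
add P: (12, 12) + (16, 1). λ = (1 - 12)/(16 - 12) ≡ 6/4 mod 17. 4⁻¹ ≡ 13 (mod 17), so λ ≡ 10.
  x = λ² - 12 - 16 = 100 - 28 ≡ 4; y = λ·(12 - 4) - 12 ≡ 0. → (4, 0)
double: (4, 0) + (4, 0): same x and y₁ ≡ -y₂, so the sum is O.

O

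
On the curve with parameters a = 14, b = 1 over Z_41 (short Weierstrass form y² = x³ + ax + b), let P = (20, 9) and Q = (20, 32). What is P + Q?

The two points share x = 20 and their y-coordinates satisfy 9 + 32 ≡ 0 (mod 41), so they are inverses. Their sum is the point at infinity.

O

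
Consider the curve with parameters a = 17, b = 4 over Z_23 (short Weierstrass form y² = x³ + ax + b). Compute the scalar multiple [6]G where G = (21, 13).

Double-and-add on 6 = (110)₂. Start with G = (21, 13) for the leading 1-bit.
double: tangent at (21, 13): λ = (3·21² + 17)/(2·13) ≡ 6/3. 3⁻¹ ≡ 8 (mod 23), so λ ≡ 6·8 ≡ 2.
  x = λ² - 21 - 21 = 4 - 42 ≡ 8; y = λ·(21 - 8) - 13 ≡ 13. → (8, 13)
add G: (8, 13) + (21, 13). λ = (13 - 13)/(21 - 8) ≡ 0/13 mod 23. 13⁻¹ ≡ 16 (mod 23) since 13·16 = 208 ≡ 1, so λ ≡ 0.
  x = λ² - 8 - 21 = 0 - 29 ≡ 17; y = λ·(8 - 17) - 13 ≡ 10. → (17, 10)
double: tangent at (17, 10): λ = (3·17² + 17)/(2·10) ≡ 10/20. 20⁻¹ ≡ 15 (mod 23), so λ ≡ 10·15 ≡ 12.
  x = λ² - 17 - 17 = 144 - 34 ≡ 18; y = λ·(17 - 18) - 10 ≡ 1. → (18, 1)

(18, 1)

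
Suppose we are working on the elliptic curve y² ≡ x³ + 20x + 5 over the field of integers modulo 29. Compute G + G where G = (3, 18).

(16, 19)

tangent at (3, 18): λ = (3·3² + 20)/(2·18) ≡ 18/7. 7⁻¹ ≡ 25 (mod 29) since 7·25 = 175 ≡ 1, so λ ≡ 18·25 ≡ 15.
  x = λ² - 3 - 3 = 225 - 6 ≡ 16; y = λ·(3 - 16) - 18 ≡ 19. → (16, 19)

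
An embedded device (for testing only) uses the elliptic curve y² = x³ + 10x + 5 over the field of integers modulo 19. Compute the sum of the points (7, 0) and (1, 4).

(7, 0) + (1, 4). λ = (4 - 0)/(1 - 7) ≡ 4/13 mod 19. 13⁻¹ ≡ 3 (mod 19) since 13·3 = 39 ≡ 1, so λ ≡ 12.
  x = λ² - 7 - 1 = 144 - 8 ≡ 3; y = λ·(7 - 3) - 0 ≡ 10. → (3, 10)

(3, 10)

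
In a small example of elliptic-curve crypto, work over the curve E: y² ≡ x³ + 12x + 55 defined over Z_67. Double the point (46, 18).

(46, 49)

tangent at (46, 18): λ = (3·46² + 12)/(2·18) ≡ 62/36. 36⁻¹ ≡ 54 (mod 67), so λ ≡ 62·54 ≡ 65.
  x = λ² - 46 - 46 = 4225 - 92 ≡ 46; y = λ·(46 - 46) - 18 ≡ 49. → (46, 49)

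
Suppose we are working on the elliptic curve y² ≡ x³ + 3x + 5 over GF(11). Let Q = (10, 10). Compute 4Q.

Double-and-add on 4 = (100)₂. Start with Q = (10, 10) for the leading 1-bit.
double: tangent at (10, 10): λ = (3·10² + 3)/(2·10) ≡ 6/9. 9⁻¹ ≡ 5 (mod 11), so λ ≡ 6·5 ≡ 8.
  x = λ² - 10 - 10 = 64 - 20 ≡ 0; y = λ·(10 - 0) - 10 ≡ 4. → (0, 4)
double: tangent at (0, 4): λ = (3·0² + 3)/(2·4) ≡ 3/8. 8⁻¹ ≡ 7 (mod 11), so λ ≡ 3·7 ≡ 10.
  x = λ² - 0 - 0 = 100 - 0 ≡ 1; y = λ·(0 - 1) - 4 ≡ 8. → (1, 8)

(1, 8)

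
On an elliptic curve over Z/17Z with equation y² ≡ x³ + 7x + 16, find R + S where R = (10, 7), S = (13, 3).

(9, 3)

(10, 7) + (13, 3). λ = (3 - 7)/(13 - 10) ≡ 13/3 mod 17. 3⁻¹ ≡ 6 (mod 17) since 3·6 = 18 ≡ 1, so λ ≡ 10.
  x = λ² - 10 - 13 = 100 - 23 ≡ 9; y = λ·(10 - 9) - 7 ≡ 3. → (9, 3)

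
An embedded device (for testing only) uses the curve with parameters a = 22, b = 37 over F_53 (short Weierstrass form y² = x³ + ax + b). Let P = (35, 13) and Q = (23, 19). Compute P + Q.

(35, 40)

(35, 13) + (23, 19). λ = (19 - 13)/(23 - 35) ≡ 6/41 mod 53. 41⁻¹ ≡ 22 (mod 53), so λ ≡ 26.
  x = λ² - 35 - 23 = 676 - 58 ≡ 35; y = λ·(35 - 35) - 13 ≡ 40. → (35, 40)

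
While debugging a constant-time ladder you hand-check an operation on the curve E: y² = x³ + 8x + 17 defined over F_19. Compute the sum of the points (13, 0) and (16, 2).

(1, 8)

(13, 0) + (16, 2). λ = (2 - 0)/(16 - 13) ≡ 2/3 mod 19. 3⁻¹ ≡ 13 (mod 19) since 3·13 = 39 ≡ 1, so λ ≡ 7.
  x = λ² - 13 - 16 = 49 - 29 ≡ 1; y = λ·(13 - 1) - 0 ≡ 8. → (1, 8)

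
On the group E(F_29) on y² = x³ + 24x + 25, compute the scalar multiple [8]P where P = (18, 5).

(0, 5)

Double-and-add on 8 = (1000)₂. Start with P = (18, 5) for the leading 1-bit.
double: tangent at (18, 5): λ = (3·18² + 24)/(2·5) ≡ 10/10. 10⁻¹ ≡ 3 (mod 29) since 10·3 = 30 ≡ 1, so λ ≡ 10·3 ≡ 1.
  x = λ² - 18 - 18 = 1 - 36 ≡ 23; y = λ·(18 - 23) - 5 ≡ 19. → (23, 19)
double: tangent at (23, 19): λ = (3·23² + 24)/(2·19) ≡ 16/9. 9⁻¹ ≡ 13 (mod 29), so λ ≡ 16·13 ≡ 5.
  x = λ² - 23 - 23 = 25 - 46 ≡ 8; y = λ·(23 - 8) - 19 ≡ 27. → (8, 27)
double: tangent at (8, 27): λ = (3·8² + 24)/(2·27) ≡ 13/25. 25⁻¹ ≡ 7 (mod 29), so λ ≡ 13·7 ≡ 4.
  x = λ² - 8 - 8 = 16 - 16 ≡ 0; y = λ·(8 - 0) - 27 ≡ 5. → (0, 5)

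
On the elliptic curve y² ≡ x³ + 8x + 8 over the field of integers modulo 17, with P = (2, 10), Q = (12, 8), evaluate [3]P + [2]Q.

First 3P:
Repeated addition: build up to 3P.
2P: tangent at (2, 10): λ = (3·2² + 8)/(2·10) ≡ 3/3. 3⁻¹ ≡ 6 (mod 17), so λ ≡ 3·6 ≡ 1.
  x = λ² - 2 - 2 = 1 - 4 ≡ 14; y = λ·(2 - 14) - 10 ≡ 12. → (14, 12)
3P: (14, 12) + (2, 10). λ = (10 - 12)/(2 - 14) ≡ 15/5 mod 17. 5⁻¹ ≡ 7 (mod 17) since 5·7 = 35 ≡ 1, so λ ≡ 3.
  x = λ² - 14 - 2 = 9 - 16 ≡ 10; y = λ·(14 - 10) - 12 ≡ 0. → (10, 0)
3P = (10, 0).
Next 2Q:
Repeated addition: build up to 2Q.
2Q: tangent at (12, 8): λ = (3·12² + 8)/(2·8) ≡ 15/16. 16⁻¹ ≡ 16 (mod 17) since 16·16 = 256 ≡ 1, so λ ≡ 15·16 ≡ 2.
  x = λ² - 12 - 12 = 4 - 24 ≡ 14; y = λ·(12 - 14) - 8 ≡ 5. → (14, 5)
2Q = (14, 5).
Finally 3P + 2Q:
(10, 0) + (14, 5). λ = (5 - 0)/(14 - 10) ≡ 5/4 mod 17. 4⁻¹ ≡ 13 (mod 17) since 4·13 = 52 ≡ 1, so λ ≡ 14.
  x = λ² - 10 - 14 = 196 - 24 ≡ 2; y = λ·(10 - 2) - 0 ≡ 10. → (2, 10)

(2, 10)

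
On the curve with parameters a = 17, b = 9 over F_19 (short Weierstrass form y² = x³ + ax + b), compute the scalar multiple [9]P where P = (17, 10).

(0, 3)

Repeated addition: build up to 9P.
2P: tangent at (17, 10): λ = (3·17² + 17)/(2·10) ≡ 10/1. 1⁻¹ ≡ 1 (mod 19) since 1·1 = 1 ≡ 1, so λ ≡ 10·1 ≡ 10.
  x = λ² - 17 - 17 = 100 - 34 ≡ 9; y = λ·(17 - 9) - 10 ≡ 13. → (9, 13)
3P: (9, 13) + (17, 10). λ = (10 - 13)/(17 - 9) ≡ 16/8 mod 19. 8⁻¹ ≡ 12 (mod 19), so λ ≡ 2.
  x = λ² - 9 - 17 = 4 - 26 ≡ 16; y = λ·(9 - 16) - 13 ≡ 11. → (16, 11)
4P: (16, 11) + (17, 10). λ = (10 - 11)/(17 - 16) ≡ 18/1 mod 19. 1⁻¹ ≡ 1 (mod 19), so λ ≡ 18.
  x = λ² - 16 - 17 = 324 - 33 ≡ 6; y = λ·(16 - 6) - 11 ≡ 17. → (6, 17)
5P: (6, 17) + (17, 10). λ = (10 - 17)/(17 - 6) ≡ 12/11 mod 19. 11⁻¹ ≡ 7 (mod 19), so λ ≡ 8.
  x = λ² - 6 - 17 = 64 - 23 ≡ 3; y = λ·(6 - 3) - 17 ≡ 7. → (3, 7)
6P: (3, 7) + (17, 10). λ = (10 - 7)/(17 - 3) ≡ 3/14 mod 19. 14⁻¹ ≡ 15 (mod 19), so λ ≡ 7.
  x = λ² - 3 - 17 = 49 - 20 ≡ 10; y = λ·(3 - 10) - 7 ≡ 1. → (10, 1)
7P: (10, 1) + (17, 10). λ = (10 - 1)/(17 - 10) ≡ 9/7 mod 19. 7⁻¹ ≡ 11 (mod 19), so λ ≡ 4.
  x = λ² - 10 - 17 = 16 - 27 ≡ 8; y = λ·(10 - 8) - 1 ≡ 7. → (8, 7)
8P: (8, 7) + (17, 10). λ = (10 - 7)/(17 - 8) ≡ 3/9 mod 19. 9⁻¹ ≡ 17 (mod 19) since 9·17 = 153 ≡ 1, so λ ≡ 13.
  x = λ² - 8 - 17 = 169 - 25 ≡ 11; y = λ·(8 - 11) - 7 ≡ 11. → (11, 11)
9P: (11, 11) + (17, 10). λ = (10 - 11)/(17 - 11) ≡ 18/6 mod 19. 6⁻¹ ≡ 16 (mod 19), so λ ≡ 3.
  x = λ² - 11 - 17 = 9 - 28 ≡ 0; y = λ·(11 - 0) - 11 ≡ 3. → (0, 3)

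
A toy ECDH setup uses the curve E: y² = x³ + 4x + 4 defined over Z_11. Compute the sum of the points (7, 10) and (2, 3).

(0, 2)

(7, 10) + (2, 3). λ = (3 - 10)/(2 - 7) ≡ 4/6 mod 11. 6⁻¹ ≡ 2 (mod 11), so λ ≡ 8.
  x = λ² - 7 - 2 = 64 - 9 ≡ 0; y = λ·(7 - 0) - 10 ≡ 2. → (0, 2)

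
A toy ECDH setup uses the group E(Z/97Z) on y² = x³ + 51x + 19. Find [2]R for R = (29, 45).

(15, 45)

tangent at (29, 45): λ = (3·29² + 51)/(2·45) ≡ 52/90. 90⁻¹ ≡ 83 (mod 97), so λ ≡ 52·83 ≡ 48.
  x = λ² - 29 - 29 = 2304 - 58 ≡ 15; y = λ·(29 - 15) - 45 ≡ 45. → (15, 45)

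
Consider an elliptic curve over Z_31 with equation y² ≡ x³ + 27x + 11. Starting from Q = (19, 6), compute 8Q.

Repeated addition: build up to 8Q.
2Q: tangent at (19, 6): λ = (3·19² + 27)/(2·6) ≡ 25/12. 12⁻¹ ≡ 13 (mod 31), so λ ≡ 25·13 ≡ 15.
  x = λ² - 19 - 19 = 225 - 38 ≡ 1; y = λ·(19 - 1) - 6 ≡ 16. → (1, 16)
3Q: (1, 16) + (19, 6). λ = (6 - 16)/(19 - 1) ≡ 21/18 mod 31. 18⁻¹ ≡ 19 (mod 31), so λ ≡ 27.
  x = λ² - 1 - 19 = 729 - 20 ≡ 27; y = λ·(1 - 27) - 16 ≡ 26. → (27, 26)
4Q: (27, 26) + (19, 6). λ = (6 - 26)/(19 - 27) ≡ 11/23 mod 31. 23⁻¹ ≡ 27 (mod 31) since 23·27 = 621 ≡ 1, so λ ≡ 18.
  x = λ² - 27 - 19 = 324 - 46 ≡ 30; y = λ·(27 - 30) - 26 ≡ 13. → (30, 13)
5Q: (30, 13) + (19, 6). λ = (6 - 13)/(19 - 30) ≡ 24/20 mod 31. 20⁻¹ ≡ 14 (mod 31), so λ ≡ 26.
  x = λ² - 30 - 19 = 676 - 49 ≡ 7; y = λ·(30 - 7) - 13 ≡ 27. → (7, 27)
6Q: (7, 27) + (19, 6). λ = (6 - 27)/(19 - 7) ≡ 10/12 mod 31. 12⁻¹ ≡ 13 (mod 31), so λ ≡ 6.
  x = λ² - 7 - 19 = 36 - 26 ≡ 10; y = λ·(7 - 10) - 27 ≡ 17. → (10, 17)
7Q: (10, 17) + (19, 6). λ = (6 - 17)/(19 - 10) ≡ 20/9 mod 31. 9⁻¹ ≡ 7 (mod 31), so λ ≡ 16.
  x = λ² - 10 - 19 = 256 - 29 ≡ 10; y = λ·(10 - 10) - 17 ≡ 14. → (10, 14)
8Q: (10, 14) + (19, 6). λ = (6 - 14)/(19 - 10) ≡ 23/9 mod 31. 9⁻¹ ≡ 7 (mod 31), so λ ≡ 6.
  x = λ² - 10 - 19 = 36 - 29 ≡ 7; y = λ·(10 - 7) - 14 ≡ 4. → (7, 4)

(7, 4)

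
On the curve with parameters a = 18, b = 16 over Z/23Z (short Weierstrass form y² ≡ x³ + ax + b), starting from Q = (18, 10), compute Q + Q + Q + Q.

(19, 15)

Repeated addition: build up to 4Q.
2Q: tangent at (18, 10): λ = (3·18² + 18)/(2·10) ≡ 1/20. 20⁻¹ ≡ 15 (mod 23), so λ ≡ 1·15 ≡ 15.
  x = λ² - 18 - 18 = 225 - 36 ≡ 5; y = λ·(18 - 5) - 10 ≡ 1. → (5, 1)
3Q: (5, 1) + (18, 10). λ = (10 - 1)/(18 - 5) ≡ 9/13 mod 23. 13⁻¹ ≡ 16 (mod 23), so λ ≡ 6.
  x = λ² - 5 - 18 = 36 - 23 ≡ 13; y = λ·(5 - 13) - 1 ≡ 20. → (13, 20)
4Q: (13, 20) + (18, 10). λ = (10 - 20)/(18 - 13) ≡ 13/5 mod 23. 5⁻¹ ≡ 14 (mod 23), so λ ≡ 21.
  x = λ² - 13 - 18 = 441 - 31 ≡ 19; y = λ·(13 - 19) - 20 ≡ 15. → (19, 15)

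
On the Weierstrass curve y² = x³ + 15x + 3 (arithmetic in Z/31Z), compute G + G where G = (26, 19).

tangent at (26, 19): λ = (3·26² + 15)/(2·19) ≡ 28/7. 7⁻¹ ≡ 9 (mod 31), so λ ≡ 28·9 ≡ 4.
  x = λ² - 26 - 26 = 16 - 52 ≡ 26; y = λ·(26 - 26) - 19 ≡ 12. → (26, 12)

(26, 12)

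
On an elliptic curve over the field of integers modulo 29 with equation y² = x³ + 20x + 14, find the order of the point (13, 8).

2P: tangent at (13, 8): λ = (3·13² + 20)/(2·8) ≡ 5/16. 16⁻¹ ≡ 20 (mod 29) since 16·20 = 320 ≡ 1, so λ ≡ 5·20 ≡ 13.
  x = λ² - 13 - 13 = 169 - 26 ≡ 27; y = λ·(13 - 27) - 8 ≡ 13. → (27, 13)
3P: (27, 13) + (13, 8). λ = (8 - 13)/(13 - 27) ≡ 24/15 mod 29. 15⁻¹ ≡ 2 (mod 29) since 15·2 = 30 ≡ 1, so λ ≡ 19.
  x = λ² - 27 - 13 = 361 - 40 ≡ 2; y = λ·(27 - 2) - 13 ≡ 27. → (2, 27)
4P: (2, 27) + (13, 8). λ = (8 - 27)/(13 - 2) ≡ 10/11 mod 29. 11⁻¹ ≡ 8 (mod 29), so λ ≡ 22.
  x = λ² - 2 - 13 = 484 - 15 ≡ 5; y = λ·(2 - 5) - 27 ≡ 23. → (5, 23)
5P: (5, 23) + (13, 8). λ = (8 - 23)/(13 - 5) ≡ 14/8 mod 29. 8⁻¹ ≡ 11 (mod 29) since 8·11 = 88 ≡ 1, so λ ≡ 9.
  x = λ² - 5 - 13 = 81 - 18 ≡ 5; y = λ·(5 - 5) - 23 ≡ 6. → (5, 6)
6P: (5, 6) + (13, 8). λ = (8 - 6)/(13 - 5) ≡ 2/8 mod 29. 8⁻¹ ≡ 11 (mod 29), so λ ≡ 22.
  x = λ² - 5 - 13 = 484 - 18 ≡ 2; y = λ·(5 - 2) - 6 ≡ 2. → (2, 2)
7P: (2, 2) + (13, 8). λ = (8 - 2)/(13 - 2) ≡ 6/11 mod 29. 11⁻¹ ≡ 8 (mod 29), so λ ≡ 19.
  x = λ² - 2 - 13 = 361 - 15 ≡ 27; y = λ·(2 - 27) - 2 ≡ 16. → (27, 16)
8P: (27, 16) + (13, 8). λ = (8 - 16)/(13 - 27) ≡ 21/15 mod 29. 15⁻¹ ≡ 2 (mod 29) since 15·2 = 30 ≡ 1, so λ ≡ 13.
  x = λ² - 27 - 13 = 169 - 40 ≡ 13; y = λ·(27 - 13) - 16 ≡ 21. → (13, 21)
9P: (13, 21) + (13, 8): same x and y₁ ≡ -y₂, so the sum is 𝒪.
9P = 𝒪, so the order is 9.

9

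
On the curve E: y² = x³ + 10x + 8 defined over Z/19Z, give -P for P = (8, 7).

(8, 12)

-(8, 7) = (8, -7 mod 19) = (8, 12).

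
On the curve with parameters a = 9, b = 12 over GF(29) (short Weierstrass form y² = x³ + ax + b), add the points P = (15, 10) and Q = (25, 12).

(15, 10) + (25, 12). λ = (12 - 10)/(25 - 15) ≡ 2/10 mod 29. 10⁻¹ ≡ 3 (mod 29) since 10·3 = 30 ≡ 1, so λ ≡ 6.
  x = λ² - 15 - 25 = 36 - 40 ≡ 25; y = λ·(15 - 25) - 10 ≡ 17. → (25, 17)

(25, 17)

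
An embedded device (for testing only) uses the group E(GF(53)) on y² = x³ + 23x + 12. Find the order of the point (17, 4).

2P: tangent at (17, 4): λ = (3·17² + 23)/(2·4) ≡ 42/8. 8⁻¹ ≡ 20 (mod 53), so λ ≡ 42·20 ≡ 45.
  x = λ² - 17 - 17 = 2025 - 34 ≡ 30; y = λ·(17 - 30) - 4 ≡ 47. → (30, 47)
3P: (30, 47) + (17, 4). λ = (4 - 47)/(17 - 30) ≡ 10/40 mod 53. 40⁻¹ ≡ 4 (mod 53), so λ ≡ 40.
  x = λ² - 30 - 17 = 1600 - 47 ≡ 16; y = λ·(30 - 16) - 47 ≡ 36. → (16, 36)
4P: (16, 36) + (17, 4). λ = (4 - 36)/(17 - 16) ≡ 21/1 mod 53. 1⁻¹ ≡ 1 (mod 53) since 1·1 = 1 ≡ 1, so λ ≡ 21.
  x = λ² - 16 - 17 = 441 - 33 ≡ 37; y = λ·(16 - 37) - 36 ≡ 0. → (37, 0)
5P: (37, 0) + (17, 4). λ = (4 - 0)/(17 - 37) ≡ 4/33 mod 53. 33⁻¹ ≡ 45 (mod 53), so λ ≡ 21.
  x = λ² - 37 - 17 = 441 - 54 ≡ 16; y = λ·(37 - 16) - 0 ≡ 17. → (16, 17)
6P: (16, 17) + (17, 4). λ = (4 - 17)/(17 - 16) ≡ 40/1 mod 53. 1⁻¹ ≡ 1 (mod 53) since 1·1 = 1 ≡ 1, so λ ≡ 40.
  x = λ² - 16 - 17 = 1600 - 33 ≡ 30; y = λ·(16 - 30) - 17 ≡ 6. → (30, 6)
7P: (30, 6) + (17, 4). λ = (4 - 6)/(17 - 30) ≡ 51/40 mod 53. 40⁻¹ ≡ 4 (mod 53), so λ ≡ 45.
  x = λ² - 30 - 17 = 2025 - 47 ≡ 17; y = λ·(30 - 17) - 6 ≡ 49. → (17, 49)
8P: (17, 49) + (17, 4): same x and y₁ ≡ -y₂, so the sum is the point at infinity.
8P = the point at infinity, so the order is 8.

8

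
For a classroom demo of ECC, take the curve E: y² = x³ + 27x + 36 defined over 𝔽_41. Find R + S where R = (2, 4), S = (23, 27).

(2, 4) + (23, 27). λ = (27 - 4)/(23 - 2) ≡ 23/21 mod 41. 21⁻¹ ≡ 2 (mod 41) since 21·2 = 42 ≡ 1, so λ ≡ 5.
  x = λ² - 2 - 23 = 25 - 25 ≡ 0; y = λ·(2 - 0) - 4 ≡ 6. → (0, 6)

(0, 6)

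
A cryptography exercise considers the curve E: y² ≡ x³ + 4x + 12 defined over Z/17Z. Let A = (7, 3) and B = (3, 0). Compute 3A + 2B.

First 3A:
Repeated addition: build up to 3A.
2A: tangent at (7, 3): λ = (3·7² + 4)/(2·3) ≡ 15/6. 6⁻¹ ≡ 3 (mod 17), so λ ≡ 15·3 ≡ 11.
  x = λ² - 7 - 7 = 121 - 14 ≡ 5; y = λ·(7 - 5) - 3 ≡ 2. → (5, 2)
3A: (5, 2) + (7, 3). λ = (3 - 2)/(7 - 5) ≡ 1/2 mod 17. 2⁻¹ ≡ 9 (mod 17) since 2·9 = 18 ≡ 1, so λ ≡ 9.
  x = λ² - 5 - 7 = 81 - 12 ≡ 1; y = λ·(5 - 1) - 2 ≡ 0. → (1, 0)
3A = (1, 0).
Next 2B:
Repeated addition: build up to 2B.
2B: (3, 0) + (3, 0): same x and y₁ ≡ -y₂, so the sum is the point at infinity.
2B = the point at infinity.
Finally 3A + 2B:
(1, 0) + the point at infinity = (1, 0) (identity).

(1, 0)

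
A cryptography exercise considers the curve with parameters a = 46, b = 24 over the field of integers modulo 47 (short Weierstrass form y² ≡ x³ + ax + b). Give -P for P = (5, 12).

-(5, 12) = (5, -12 mod 47) = (5, 35).

(5, 35)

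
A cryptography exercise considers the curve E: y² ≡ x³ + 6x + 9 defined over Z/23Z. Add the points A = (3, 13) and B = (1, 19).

(3, 13) + (1, 19). λ = (19 - 13)/(1 - 3) ≡ 6/21 mod 23. 21⁻¹ ≡ 11 (mod 23) since 21·11 = 231 ≡ 1, so λ ≡ 20.
  x = λ² - 3 - 1 = 400 - 4 ≡ 5; y = λ·(3 - 5) - 13 ≡ 16. → (5, 16)

(5, 16)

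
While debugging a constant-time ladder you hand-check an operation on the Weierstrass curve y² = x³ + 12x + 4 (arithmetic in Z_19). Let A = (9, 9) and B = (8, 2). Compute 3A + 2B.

(6, 11)

First 3A:
Repeated addition: build up to 3A.
2A: tangent at (9, 9): λ = (3·9² + 12)/(2·9) ≡ 8/18. 18⁻¹ ≡ 18 (mod 19) since 18·18 = 324 ≡ 1, so λ ≡ 8·18 ≡ 11.
  x = λ² - 9 - 9 = 121 - 18 ≡ 8; y = λ·(9 - 8) - 9 ≡ 2. → (8, 2)
3A: (8, 2) + (9, 9). λ = (9 - 2)/(9 - 8) ≡ 7/1 mod 19. 1⁻¹ ≡ 1 (mod 19), so λ ≡ 7.
  x = λ² - 8 - 9 = 49 - 17 ≡ 13; y = λ·(8 - 13) - 2 ≡ 1. → (13, 1)
3A = (13, 1).
Next 2B:
Repeated addition: build up to 2B.
2B: tangent at (8, 2): λ = (3·8² + 12)/(2·2) ≡ 14/4. 4⁻¹ ≡ 5 (mod 19), so λ ≡ 14·5 ≡ 13.
  x = λ² - 8 - 8 = 169 - 16 ≡ 1; y = λ·(8 - 1) - 2 ≡ 13. → (1, 13)
2B = (1, 13).
Finally 3A + 2B:
(13, 1) + (1, 13). λ = (13 - 1)/(1 - 13) ≡ 12/7 mod 19. 7⁻¹ ≡ 11 (mod 19) since 7·11 = 77 ≡ 1, so λ ≡ 18.
  x = λ² - 13 - 1 = 324 - 14 ≡ 6; y = λ·(13 - 6) - 1 ≡ 11. → (6, 11)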